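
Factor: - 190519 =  - 7^1*17^1*1601^1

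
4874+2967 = 7841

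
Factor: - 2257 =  - 37^1*61^1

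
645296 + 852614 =1497910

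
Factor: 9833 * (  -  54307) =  - 11^1*4937^1 * 9833^1 =- 534000731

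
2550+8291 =10841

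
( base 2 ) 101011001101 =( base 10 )2765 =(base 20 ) 6I5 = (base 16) ACD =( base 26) 429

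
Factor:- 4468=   -2^2*1117^1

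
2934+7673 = 10607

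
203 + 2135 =2338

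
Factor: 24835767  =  3^1*11^1*149^1 * 5051^1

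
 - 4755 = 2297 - 7052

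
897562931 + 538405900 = 1435968831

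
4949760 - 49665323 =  - 44715563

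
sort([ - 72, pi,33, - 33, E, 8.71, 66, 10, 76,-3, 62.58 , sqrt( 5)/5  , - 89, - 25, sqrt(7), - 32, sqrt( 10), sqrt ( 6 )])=[ - 89, - 72, -33, - 32,-25, - 3, sqrt(5)/5, sqrt(6), sqrt( 7), E, pi, sqrt (10),8.71,  10,33 , 62.58,66,76 ]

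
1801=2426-625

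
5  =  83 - 78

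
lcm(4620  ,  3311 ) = 198660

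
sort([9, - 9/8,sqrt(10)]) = [ - 9/8 , sqrt(10 ), 9] 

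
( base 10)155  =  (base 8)233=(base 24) 6b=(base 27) 5K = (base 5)1110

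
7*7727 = 54089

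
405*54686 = 22147830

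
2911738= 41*71018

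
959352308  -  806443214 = 152909094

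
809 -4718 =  - 3909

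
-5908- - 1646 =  - 4262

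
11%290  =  11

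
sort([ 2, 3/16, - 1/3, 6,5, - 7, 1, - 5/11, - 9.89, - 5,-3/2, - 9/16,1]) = [ - 9.89,  -  7, - 5, - 3/2, - 9/16, - 5/11, - 1/3,  3/16, 1 , 1,  2, 5 , 6 ]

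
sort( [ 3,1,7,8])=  [1,3,7, 8] 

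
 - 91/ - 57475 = 91/57475= 0.00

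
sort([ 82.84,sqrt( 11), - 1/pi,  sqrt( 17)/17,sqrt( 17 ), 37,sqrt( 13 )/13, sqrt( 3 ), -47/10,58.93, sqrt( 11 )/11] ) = [ - 47/10, - 1/pi, sqrt (17 ) /17, sqrt(13 )/13,  sqrt( 11 )/11,sqrt ( 3),  sqrt( 11), sqrt( 17),  37,58.93,82.84]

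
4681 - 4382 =299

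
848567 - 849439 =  - 872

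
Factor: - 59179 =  - 23^1*31^1*83^1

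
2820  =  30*94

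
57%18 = 3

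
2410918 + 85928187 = 88339105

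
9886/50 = 197 + 18/25 = 197.72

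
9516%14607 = 9516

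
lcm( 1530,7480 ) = 67320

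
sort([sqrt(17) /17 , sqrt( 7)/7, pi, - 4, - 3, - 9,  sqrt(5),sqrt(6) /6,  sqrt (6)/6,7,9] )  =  [ - 9, - 4,- 3 , sqrt(17) /17,sqrt( 7 )/7,  sqrt( 6 )/6,sqrt( 6)/6,sqrt (5),pi,7,9]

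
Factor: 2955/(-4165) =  - 3^1*7^( - 2) *17^(-1 )*197^1= - 591/833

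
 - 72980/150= - 7298/15  =  -  486.53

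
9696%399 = 120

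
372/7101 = 124/2367 = 0.05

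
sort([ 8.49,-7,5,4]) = [  -  7, 4,  5, 8.49]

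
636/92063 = 636/92063 = 0.01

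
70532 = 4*17633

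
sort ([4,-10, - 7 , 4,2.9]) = [-10, - 7,  2.9,  4,4]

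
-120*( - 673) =80760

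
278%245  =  33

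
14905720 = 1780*8374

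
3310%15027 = 3310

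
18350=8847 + 9503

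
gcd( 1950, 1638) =78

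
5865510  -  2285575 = 3579935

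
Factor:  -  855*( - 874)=2^1*3^2*5^1*19^2*23^1 = 747270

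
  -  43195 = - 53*815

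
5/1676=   5/1676 =0.00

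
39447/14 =39447/14 = 2817.64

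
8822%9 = 2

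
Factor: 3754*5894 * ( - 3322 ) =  - 73502824472 = - 2^3*7^1*11^1*151^1*421^1 * 1877^1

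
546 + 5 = 551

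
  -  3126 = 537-3663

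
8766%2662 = 780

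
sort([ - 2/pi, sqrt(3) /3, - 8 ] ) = [ - 8, - 2/pi,sqrt( 3) /3 ]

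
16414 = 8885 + 7529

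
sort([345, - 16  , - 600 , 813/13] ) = [ - 600, - 16,813/13,  345 ]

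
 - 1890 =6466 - 8356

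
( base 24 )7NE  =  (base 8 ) 10766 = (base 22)9B0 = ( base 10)4598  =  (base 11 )3500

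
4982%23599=4982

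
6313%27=22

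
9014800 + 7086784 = 16101584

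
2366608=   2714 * 872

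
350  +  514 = 864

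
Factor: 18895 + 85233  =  104128 = 2^6*1627^1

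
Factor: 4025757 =3^1 * 1341919^1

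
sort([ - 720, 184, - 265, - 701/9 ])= [ - 720, - 265, - 701/9, 184] 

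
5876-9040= - 3164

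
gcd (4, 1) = 1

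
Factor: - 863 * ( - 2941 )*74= 2^1 * 17^1*37^1*173^1 * 863^1 = 187818142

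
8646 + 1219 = 9865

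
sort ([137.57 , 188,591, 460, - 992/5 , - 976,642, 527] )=[ - 976, - 992/5 , 137.57, 188, 460, 527, 591 , 642]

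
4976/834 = 5 +403/417 = 5.97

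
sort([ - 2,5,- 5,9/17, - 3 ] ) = [ - 5 , - 3 ,-2,9/17, 5 ]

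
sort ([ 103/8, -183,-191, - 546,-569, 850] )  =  [  -  569, - 546,- 191,-183, 103/8, 850]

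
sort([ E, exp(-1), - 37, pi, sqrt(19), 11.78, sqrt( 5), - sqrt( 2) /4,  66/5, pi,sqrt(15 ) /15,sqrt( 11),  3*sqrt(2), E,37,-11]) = [-37, - 11,-sqrt( 2 )/4, sqrt( 15)/15 , exp( - 1 ),  sqrt ( 5 ),E, E,pi , pi, sqrt( 11 ), 3 * sqrt(2),  sqrt( 19 ), 11.78, 66/5 , 37 ] 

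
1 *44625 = 44625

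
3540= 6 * 590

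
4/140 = 1/35= 0.03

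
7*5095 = 35665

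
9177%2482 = 1731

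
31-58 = -27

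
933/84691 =933/84691 = 0.01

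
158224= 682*232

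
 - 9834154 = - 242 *40637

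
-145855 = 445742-591597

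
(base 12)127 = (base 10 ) 175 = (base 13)106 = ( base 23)7E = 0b10101111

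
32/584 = 4/73 = 0.05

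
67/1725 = 67/1725 = 0.04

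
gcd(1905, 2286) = 381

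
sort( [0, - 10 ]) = [ - 10,0 ]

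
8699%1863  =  1247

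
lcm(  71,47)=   3337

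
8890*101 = 897890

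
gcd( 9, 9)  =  9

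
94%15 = 4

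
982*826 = 811132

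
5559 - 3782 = 1777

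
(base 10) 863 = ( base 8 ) 1537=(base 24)1BN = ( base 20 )233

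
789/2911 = 789/2911 = 0.27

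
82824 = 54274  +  28550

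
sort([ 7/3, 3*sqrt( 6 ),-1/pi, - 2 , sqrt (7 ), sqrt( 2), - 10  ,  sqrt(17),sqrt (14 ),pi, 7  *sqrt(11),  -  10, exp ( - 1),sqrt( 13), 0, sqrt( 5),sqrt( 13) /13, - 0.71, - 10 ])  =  [ - 10, - 10, - 10, - 2, - 0.71,-1/pi, 0, sqrt( 13)/13, exp(  -  1), sqrt ( 2), sqrt(5), 7/3, sqrt( 7), pi,sqrt(13 ),  sqrt( 14) , sqrt( 17), 3*sqrt (6), 7*sqrt ( 11)] 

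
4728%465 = 78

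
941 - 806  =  135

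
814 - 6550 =-5736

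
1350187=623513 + 726674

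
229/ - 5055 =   -  1+4826/5055=- 0.05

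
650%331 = 319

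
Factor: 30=2^1*3^1*5^1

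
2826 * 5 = 14130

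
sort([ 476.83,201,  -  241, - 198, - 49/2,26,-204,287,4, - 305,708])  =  [ - 305, - 241, - 204, - 198 , - 49/2, 4, 26,  201, 287 , 476.83,708 ] 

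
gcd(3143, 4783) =1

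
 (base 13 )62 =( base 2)1010000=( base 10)80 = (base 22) 3e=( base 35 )2a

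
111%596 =111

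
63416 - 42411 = 21005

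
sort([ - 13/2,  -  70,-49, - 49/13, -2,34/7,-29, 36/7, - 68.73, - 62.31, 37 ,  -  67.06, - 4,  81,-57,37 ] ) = [ - 70,-68.73, -67.06,- 62.31,-57, - 49,-29, -13/2, - 4, - 49/13, - 2,34/7 , 36/7,37, 37 , 81]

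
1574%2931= 1574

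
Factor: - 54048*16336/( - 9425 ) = 882928128/9425 = 2^9*3^1*5^ ( - 2)*13^(  -  1)*29^ ( - 1)*563^1 *1021^1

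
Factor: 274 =2^1*137^1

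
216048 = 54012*4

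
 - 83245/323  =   - 258+89/323 = - 257.72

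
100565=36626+63939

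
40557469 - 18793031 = 21764438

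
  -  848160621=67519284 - 915679905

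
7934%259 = 164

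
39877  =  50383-10506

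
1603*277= 444031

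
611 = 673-62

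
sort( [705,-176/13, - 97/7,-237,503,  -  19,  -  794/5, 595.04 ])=[ - 237, - 794/5,-19, - 97/7, - 176/13,503,595.04,705] 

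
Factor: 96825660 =2^2 * 3^1*5^1*1613761^1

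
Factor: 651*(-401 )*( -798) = 208318698 = 2^1*3^2*7^2 *19^1* 31^1 * 401^1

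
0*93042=0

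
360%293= 67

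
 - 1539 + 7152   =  5613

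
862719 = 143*6033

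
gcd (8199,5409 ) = 9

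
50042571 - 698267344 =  - 648224773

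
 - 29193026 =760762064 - 789955090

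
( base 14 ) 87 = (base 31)3q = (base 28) 47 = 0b1110111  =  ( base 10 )119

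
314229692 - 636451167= - 322221475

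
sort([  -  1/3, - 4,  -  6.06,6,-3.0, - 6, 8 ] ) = [  -  6.06, - 6, - 4, - 3.0, - 1/3 , 6 , 8 ]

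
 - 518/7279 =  - 518/7279=   - 0.07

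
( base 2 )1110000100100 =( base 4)1300210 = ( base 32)714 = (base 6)53204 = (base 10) 7204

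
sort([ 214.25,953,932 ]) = [ 214.25, 932 , 953]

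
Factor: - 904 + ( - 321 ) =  - 1225 = - 5^2 * 7^2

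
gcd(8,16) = 8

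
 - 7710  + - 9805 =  - 17515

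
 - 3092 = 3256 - 6348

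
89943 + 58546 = 148489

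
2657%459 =362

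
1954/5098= 977/2549 =0.38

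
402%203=199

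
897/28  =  32+1/28 = 32.04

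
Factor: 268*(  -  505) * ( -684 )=92572560=2^4*3^2*5^1*19^1*67^1*101^1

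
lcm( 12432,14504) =87024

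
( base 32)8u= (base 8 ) 436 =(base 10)286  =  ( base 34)8E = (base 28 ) A6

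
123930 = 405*306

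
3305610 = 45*73458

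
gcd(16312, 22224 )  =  8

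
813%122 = 81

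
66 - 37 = 29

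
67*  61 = 4087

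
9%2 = 1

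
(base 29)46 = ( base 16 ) 7A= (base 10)122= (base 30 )42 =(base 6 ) 322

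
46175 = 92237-46062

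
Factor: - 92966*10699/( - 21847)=994643234/21847 = 2^1*7^( - 1)*13^1  *  23^1*43^1 * 47^1*823^1*3121^( - 1) 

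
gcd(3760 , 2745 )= 5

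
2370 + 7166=9536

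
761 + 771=1532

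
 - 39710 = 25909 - 65619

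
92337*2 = 184674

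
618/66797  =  618/66797 = 0.01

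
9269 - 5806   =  3463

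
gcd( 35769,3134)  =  1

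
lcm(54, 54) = 54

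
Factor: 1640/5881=2^3*5^1*41^1*5881^(  -  1 )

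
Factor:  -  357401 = -11^1*32491^1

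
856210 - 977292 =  - 121082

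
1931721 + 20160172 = 22091893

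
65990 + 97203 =163193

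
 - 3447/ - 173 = 3447/173 = 19.92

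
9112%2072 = 824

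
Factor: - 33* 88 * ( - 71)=2^3*3^1 * 11^2*71^1=206184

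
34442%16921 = 600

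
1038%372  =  294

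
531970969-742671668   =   - 210700699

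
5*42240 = 211200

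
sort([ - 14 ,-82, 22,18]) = [ - 82, - 14, 18, 22]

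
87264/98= 890+22/49 = 890.45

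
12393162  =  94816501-82423339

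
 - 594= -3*198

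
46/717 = 46/717 = 0.06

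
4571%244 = 179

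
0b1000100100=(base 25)LN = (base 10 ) 548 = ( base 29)IQ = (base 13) 332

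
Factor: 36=2^2*3^2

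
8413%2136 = 2005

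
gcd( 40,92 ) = 4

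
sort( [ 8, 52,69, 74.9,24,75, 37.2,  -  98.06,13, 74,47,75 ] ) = [-98.06, 8,13,24,37.2, 47, 52,69,74,74.9, 75,75]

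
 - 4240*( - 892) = 3782080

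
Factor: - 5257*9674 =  - 2^1*7^2*691^1*751^1 = - 50856218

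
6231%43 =39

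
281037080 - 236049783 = 44987297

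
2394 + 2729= 5123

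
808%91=80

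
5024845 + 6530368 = 11555213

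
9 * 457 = 4113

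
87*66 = 5742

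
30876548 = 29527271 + 1349277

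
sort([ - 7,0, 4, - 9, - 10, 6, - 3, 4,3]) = [ - 10, - 9, - 7, - 3, 0, 3,  4,4,6 ] 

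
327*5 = 1635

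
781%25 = 6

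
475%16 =11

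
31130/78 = 15565/39= 399.10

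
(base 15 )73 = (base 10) 108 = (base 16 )6c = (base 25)48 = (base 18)60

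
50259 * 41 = 2060619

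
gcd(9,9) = 9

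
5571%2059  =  1453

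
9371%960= 731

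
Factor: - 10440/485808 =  - 2^( - 1)*3^1*5^1*349^(  -  1)=- 15/698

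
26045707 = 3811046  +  22234661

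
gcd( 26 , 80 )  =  2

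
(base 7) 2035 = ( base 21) 1CJ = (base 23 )17M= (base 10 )712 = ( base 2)1011001000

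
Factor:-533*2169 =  - 1156077 = -3^2*13^1*41^1*241^1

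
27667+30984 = 58651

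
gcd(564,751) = 1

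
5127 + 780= 5907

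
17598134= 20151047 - 2552913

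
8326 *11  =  91586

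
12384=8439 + 3945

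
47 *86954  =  4086838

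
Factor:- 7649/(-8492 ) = 2^( - 2 )*11^(-1)*193^( -1 )*7649^1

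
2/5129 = 2/5129 = 0.00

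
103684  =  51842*2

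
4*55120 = 220480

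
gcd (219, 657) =219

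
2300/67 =2300/67 = 34.33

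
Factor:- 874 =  - 2^1*19^1 * 23^1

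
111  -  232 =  - 121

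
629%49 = 41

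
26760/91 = 294 + 6/91 = 294.07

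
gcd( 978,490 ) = 2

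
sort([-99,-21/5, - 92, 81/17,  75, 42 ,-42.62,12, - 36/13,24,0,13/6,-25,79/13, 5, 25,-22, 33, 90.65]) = [ - 99,-92,  -  42.62,-25, - 22,-21/5 ,  -  36/13, 0,13/6, 81/17,5, 79/13,  12,24, 25 , 33,42, 75, 90.65]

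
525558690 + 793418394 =1318977084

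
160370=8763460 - 8603090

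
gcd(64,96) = 32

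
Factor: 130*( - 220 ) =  - 28600 = - 2^3*5^2*11^1*13^1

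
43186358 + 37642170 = 80828528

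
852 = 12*71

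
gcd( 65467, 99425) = 1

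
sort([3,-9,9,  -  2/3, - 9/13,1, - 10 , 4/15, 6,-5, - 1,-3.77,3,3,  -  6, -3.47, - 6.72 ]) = [  -  10 ,- 9,-6.72,-6, - 5,-3.77,-3.47,-1, - 9/13, - 2/3,4/15,1,3,3,  3, 6, 9 ] 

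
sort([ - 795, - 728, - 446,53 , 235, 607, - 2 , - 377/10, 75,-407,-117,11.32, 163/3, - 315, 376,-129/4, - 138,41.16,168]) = [-795  ,- 728,-446, - 407, - 315, - 138, - 117,-377/10,-129/4, - 2,11.32, 41.16, 53, 163/3,75,168 , 235,376, 607]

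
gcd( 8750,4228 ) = 14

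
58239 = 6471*9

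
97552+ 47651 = 145203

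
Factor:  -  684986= -2^1*23^1*14891^1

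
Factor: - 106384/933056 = - 109/956 = - 2^( - 2 )*109^1*239^(-1)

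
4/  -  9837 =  - 4/9837  =  - 0.00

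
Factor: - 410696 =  - 2^3*11^1 * 13^1*359^1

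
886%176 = 6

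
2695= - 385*( - 7 )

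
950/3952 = 25/104 = 0.24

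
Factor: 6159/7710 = 2053/2570=2^( - 1 )*5^ ( - 1) * 257^(- 1 ) * 2053^1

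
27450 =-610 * ( - 45 ) 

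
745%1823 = 745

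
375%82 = 47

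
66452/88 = 16613/22 = 755.14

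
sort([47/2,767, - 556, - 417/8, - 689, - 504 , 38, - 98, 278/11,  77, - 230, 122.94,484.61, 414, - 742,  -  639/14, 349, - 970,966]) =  [ - 970,  -  742, - 689, - 556, - 504, - 230, - 98, - 417/8, - 639/14, 47/2,  278/11, 38, 77, 122.94, 349, 414,484.61, 767, 966 ] 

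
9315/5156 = 9315/5156 = 1.81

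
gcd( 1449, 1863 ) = 207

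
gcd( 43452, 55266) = 6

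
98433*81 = 7973073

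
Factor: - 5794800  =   - 2^4*3^1*5^2*11^1*439^1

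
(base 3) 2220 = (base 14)58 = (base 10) 78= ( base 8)116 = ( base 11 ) 71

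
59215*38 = 2250170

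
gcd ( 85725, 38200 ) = 25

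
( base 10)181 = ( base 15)C1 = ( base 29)67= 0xb5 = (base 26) 6p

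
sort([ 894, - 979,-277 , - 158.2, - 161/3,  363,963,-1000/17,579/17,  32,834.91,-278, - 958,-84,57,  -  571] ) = [ - 979, - 958, - 571,-278,-277,-158.2, - 84, - 1000/17,-161/3,32,579/17,57, 363,834.91, 894,963] 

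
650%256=138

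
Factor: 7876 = 2^2*11^1*179^1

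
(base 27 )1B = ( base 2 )100110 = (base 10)38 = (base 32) 16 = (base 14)2a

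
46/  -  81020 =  - 23/40510 = - 0.00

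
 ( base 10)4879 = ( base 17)gf0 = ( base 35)3ye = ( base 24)8B7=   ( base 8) 11417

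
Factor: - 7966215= - 3^3*5^1 * 59009^1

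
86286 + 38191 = 124477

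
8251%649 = 463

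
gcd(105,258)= 3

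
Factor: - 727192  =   - 2^3*17^1*5347^1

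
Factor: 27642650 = 2^1*5^2 * 7^1*78979^1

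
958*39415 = 37759570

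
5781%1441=17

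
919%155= 144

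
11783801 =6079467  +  5704334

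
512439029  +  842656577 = 1355095606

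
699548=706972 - 7424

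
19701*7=137907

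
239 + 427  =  666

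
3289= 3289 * 1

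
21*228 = 4788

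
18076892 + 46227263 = 64304155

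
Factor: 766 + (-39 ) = 727^1 = 727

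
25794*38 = 980172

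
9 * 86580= 779220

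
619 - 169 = 450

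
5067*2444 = 12383748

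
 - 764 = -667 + - 97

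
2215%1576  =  639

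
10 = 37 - 27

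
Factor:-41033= - 37^1 * 1109^1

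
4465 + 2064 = 6529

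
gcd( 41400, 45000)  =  1800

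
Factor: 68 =2^2*17^1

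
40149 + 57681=97830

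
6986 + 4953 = 11939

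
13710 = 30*457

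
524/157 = 524/157= 3.34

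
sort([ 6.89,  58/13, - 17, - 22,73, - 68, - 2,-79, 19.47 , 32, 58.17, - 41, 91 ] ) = [ - 79, - 68, - 41, - 22, - 17,  -  2, 58/13, 6.89, 19.47,32, 58.17, 73,91 ] 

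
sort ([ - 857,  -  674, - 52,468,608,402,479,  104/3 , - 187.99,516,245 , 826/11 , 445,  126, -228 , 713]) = [- 857 ,-674, -228 , - 187.99 , - 52 , 104/3, 826/11,126,  245 , 402, 445  ,  468, 479,516,608,713 ]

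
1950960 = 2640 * 739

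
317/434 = 317/434=   0.73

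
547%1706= 547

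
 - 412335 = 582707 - 995042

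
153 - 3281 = - 3128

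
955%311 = 22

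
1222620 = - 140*( - 8733 )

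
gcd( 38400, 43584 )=192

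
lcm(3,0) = 0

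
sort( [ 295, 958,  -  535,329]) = [ - 535,295,  329, 958]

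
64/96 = 2/3 = 0.67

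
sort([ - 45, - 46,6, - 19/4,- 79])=[  -  79, - 46,-45,-19/4, 6 ] 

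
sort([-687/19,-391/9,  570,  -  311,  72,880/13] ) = [ - 311, - 391/9, -687/19,880/13,72,570 ]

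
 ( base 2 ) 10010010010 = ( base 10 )1170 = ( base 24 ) 20I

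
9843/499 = 19  +  362/499= 19.73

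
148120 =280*529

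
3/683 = 3/683 =0.00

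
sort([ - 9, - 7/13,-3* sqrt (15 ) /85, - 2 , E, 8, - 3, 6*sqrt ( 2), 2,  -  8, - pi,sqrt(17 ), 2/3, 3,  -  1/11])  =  [-9, - 8,-pi, - 3,  -  2, - 7/13, - 3 *sqrt(15 )/85, - 1/11 , 2/3,2 , E, 3, sqrt( 17 ), 8, 6*sqrt (2 ) ] 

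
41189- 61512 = - 20323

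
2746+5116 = 7862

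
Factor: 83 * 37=3071=37^1  *  83^1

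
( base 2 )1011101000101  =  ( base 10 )5957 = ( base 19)G9A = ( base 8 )13505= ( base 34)557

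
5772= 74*78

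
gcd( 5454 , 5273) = 1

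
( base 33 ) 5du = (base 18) 1040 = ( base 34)53M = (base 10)5904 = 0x1710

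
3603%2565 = 1038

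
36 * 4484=161424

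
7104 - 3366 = 3738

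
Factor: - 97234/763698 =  - 3^(- 1 )*13^( - 1)*61^1 *797^1*9791^( - 1 )=- 48617/381849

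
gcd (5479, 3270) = 1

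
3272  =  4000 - 728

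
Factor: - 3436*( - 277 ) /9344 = 2^( - 5)*73^( - 1) * 277^1*859^1 =237943/2336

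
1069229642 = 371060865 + 698168777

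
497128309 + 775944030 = 1273072339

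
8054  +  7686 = 15740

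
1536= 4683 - 3147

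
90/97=90/97 = 0.93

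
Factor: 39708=2^2*3^2*1103^1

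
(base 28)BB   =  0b100111111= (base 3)102211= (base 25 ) CJ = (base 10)319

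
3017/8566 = 3017/8566 = 0.35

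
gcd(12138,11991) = 21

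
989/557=989/557 = 1.78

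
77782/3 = 77782/3 = 25927.33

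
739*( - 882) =- 651798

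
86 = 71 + 15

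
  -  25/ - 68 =25/68 = 0.37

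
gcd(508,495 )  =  1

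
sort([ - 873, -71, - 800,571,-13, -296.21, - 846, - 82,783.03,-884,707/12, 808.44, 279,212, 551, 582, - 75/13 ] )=[ - 884, - 873, - 846, - 800, -296.21, - 82, - 71,  -  13, - 75/13, 707/12,212,279, 551, 571,  582, 783.03, 808.44]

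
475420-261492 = 213928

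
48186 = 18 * 2677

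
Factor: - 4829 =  -11^1*439^1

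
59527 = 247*241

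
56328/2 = 28164 =28164.00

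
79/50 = 79/50  =  1.58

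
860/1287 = 860/1287 = 0.67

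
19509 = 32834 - 13325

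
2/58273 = 2/58273= 0.00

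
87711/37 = 2370  +  21/37 =2370.57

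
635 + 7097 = 7732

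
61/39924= 61/39924 = 0.00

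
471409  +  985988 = 1457397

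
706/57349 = 706/57349  =  0.01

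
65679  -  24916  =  40763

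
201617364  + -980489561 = -778872197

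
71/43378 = 71/43378 = 0.00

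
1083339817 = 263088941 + 820250876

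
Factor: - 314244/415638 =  - 2^1*3^ (-1 ) * 7^1*29^1*179^( - 1 )=- 406/537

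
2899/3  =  966 + 1/3 = 966.33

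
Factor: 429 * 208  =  89232 = 2^4*3^1*11^1*13^2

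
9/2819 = 9/2819 = 0.00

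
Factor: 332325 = 3^2 *5^2*7^1*211^1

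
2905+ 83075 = 85980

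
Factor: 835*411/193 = 3^1*5^1 * 137^1*167^1*193^( - 1)  =  343185/193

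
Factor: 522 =2^1*3^2*29^1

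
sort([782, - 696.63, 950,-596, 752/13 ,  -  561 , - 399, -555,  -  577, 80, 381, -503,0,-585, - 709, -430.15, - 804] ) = [-804,-709,-696.63, - 596, - 585,- 577,  -  561, -555,  -  503, - 430.15, -399, 0,752/13,  80,381, 782, 950]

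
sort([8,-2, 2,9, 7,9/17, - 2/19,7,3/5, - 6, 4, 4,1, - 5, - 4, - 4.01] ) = [ - 6,-5,-4.01, - 4, - 2  , - 2/19, 9/17,3/5, 1,2, 4 , 4,7,  7,  8, 9] 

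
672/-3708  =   - 56/309= - 0.18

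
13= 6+7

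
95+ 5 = 100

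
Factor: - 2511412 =  -  2^2*37^1 * 71^1*239^1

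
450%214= 22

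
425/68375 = 17/2735 = 0.01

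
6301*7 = 44107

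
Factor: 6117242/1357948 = 3058621/678974 = 2^ ( - 1) * 193^( - 1)*967^1* 1759^ (-1 )*3163^1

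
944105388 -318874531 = 625230857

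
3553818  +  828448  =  4382266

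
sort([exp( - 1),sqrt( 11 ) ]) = [ exp( - 1 ), sqrt(11 )]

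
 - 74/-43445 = 74/43445 = 0.00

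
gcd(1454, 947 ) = 1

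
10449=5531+4918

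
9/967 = 9/967 = 0.01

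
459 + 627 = 1086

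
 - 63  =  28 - 91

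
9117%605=42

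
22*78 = 1716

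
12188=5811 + 6377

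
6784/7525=6784/7525 = 0.90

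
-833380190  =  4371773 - 837751963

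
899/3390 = 899/3390 =0.27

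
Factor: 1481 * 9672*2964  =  42457023648 =2^5 * 3^2 * 13^2 * 19^1 * 31^1*1481^1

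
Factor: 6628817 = 13^1 * 509909^1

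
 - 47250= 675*( - 70 ) 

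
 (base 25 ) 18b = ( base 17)2F3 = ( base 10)836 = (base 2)1101000100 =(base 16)344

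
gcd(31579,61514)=1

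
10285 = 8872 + 1413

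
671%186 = 113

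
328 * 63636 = 20872608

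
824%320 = 184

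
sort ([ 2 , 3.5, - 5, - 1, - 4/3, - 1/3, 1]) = [ -5, - 4/3, - 1,-1/3, 1, 2, 3.5 ]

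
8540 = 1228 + 7312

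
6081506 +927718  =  7009224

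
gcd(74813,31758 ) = 79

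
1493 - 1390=103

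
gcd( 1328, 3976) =8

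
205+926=1131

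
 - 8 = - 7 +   -  1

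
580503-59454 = 521049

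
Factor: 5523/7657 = 3^1* 7^1*13^(-1)*19^( - 1)*31^(-1)*263^1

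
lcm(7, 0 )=0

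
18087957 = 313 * 57789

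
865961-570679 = 295282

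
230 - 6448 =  - 6218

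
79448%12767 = 2846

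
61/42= 61/42 = 1.45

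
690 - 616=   74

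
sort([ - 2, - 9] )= [ - 9, - 2] 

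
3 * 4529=13587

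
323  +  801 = 1124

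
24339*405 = 9857295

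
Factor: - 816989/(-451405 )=5^(-1)*101^1*8089^1 * 90281^( - 1)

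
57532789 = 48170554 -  - 9362235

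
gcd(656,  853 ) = 1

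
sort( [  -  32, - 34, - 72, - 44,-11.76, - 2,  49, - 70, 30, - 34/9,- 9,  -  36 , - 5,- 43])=[ - 72, - 70, - 44, -43, - 36 , - 34, -32,-11.76, - 9 ,-5 ,-34/9, - 2,  30 , 49]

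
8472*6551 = 55500072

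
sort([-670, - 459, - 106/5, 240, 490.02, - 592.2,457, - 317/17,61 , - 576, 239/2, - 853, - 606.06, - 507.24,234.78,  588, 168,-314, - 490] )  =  [ - 853, - 670, - 606.06,-592.2, - 576, - 507.24, - 490, -459, - 314,  -  106/5,-317/17,61,239/2,168, 234.78,240,457,490.02,588 ]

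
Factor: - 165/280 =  - 2^( - 3)  *3^1*7^ ( - 1 )*11^1=   -33/56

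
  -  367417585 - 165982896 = -533400481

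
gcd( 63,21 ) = 21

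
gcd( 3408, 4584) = 24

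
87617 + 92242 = 179859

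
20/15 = 1 + 1/3  =  1.33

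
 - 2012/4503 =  - 2012/4503 = - 0.45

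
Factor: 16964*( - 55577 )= - 942808228= - 2^2*149^1*373^1 * 4241^1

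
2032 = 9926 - 7894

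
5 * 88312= 441560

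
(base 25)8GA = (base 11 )4079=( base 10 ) 5410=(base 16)1522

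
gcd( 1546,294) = 2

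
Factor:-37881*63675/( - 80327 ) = 3^5 * 5^2*13^(  -  1 )*23^1*37^(-1)*61^1 *167^( - 1)*283^1= 2412072675/80327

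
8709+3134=11843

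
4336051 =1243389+3092662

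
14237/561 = 14237/561= 25.38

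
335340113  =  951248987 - 615908874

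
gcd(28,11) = 1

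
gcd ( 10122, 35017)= 1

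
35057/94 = 372 + 89/94=372.95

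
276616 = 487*568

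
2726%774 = 404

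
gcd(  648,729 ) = 81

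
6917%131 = 105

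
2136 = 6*356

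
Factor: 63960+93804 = 157764  =  2^2*3^1*13147^1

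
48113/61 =788 + 45/61=788.74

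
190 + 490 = 680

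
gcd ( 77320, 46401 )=1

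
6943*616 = 4276888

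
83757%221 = 219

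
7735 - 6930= 805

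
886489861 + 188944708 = 1075434569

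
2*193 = 386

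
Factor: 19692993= 3^1*881^1*7451^1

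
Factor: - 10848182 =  - 2^1 * 1031^1*5261^1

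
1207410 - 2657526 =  - 1450116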